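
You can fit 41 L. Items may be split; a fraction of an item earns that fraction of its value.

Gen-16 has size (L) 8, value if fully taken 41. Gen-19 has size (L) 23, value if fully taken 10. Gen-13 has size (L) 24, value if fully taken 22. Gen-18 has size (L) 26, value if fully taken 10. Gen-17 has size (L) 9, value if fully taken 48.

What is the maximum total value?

111

Best value per unit of size first: Gen-17 48/9≈5.33, Gen-16 41/8≈5.12, Gen-13 22/24≈0.917, Gen-19 10/23≈0.435, Gen-18 10/26≈0.385.
All 9 L of Gen-17 fit (value 48) ; 32 remain.
All 8 L of Gen-16 fit (value 41) ; 24 remain.
All 24 L of Gen-13 fit (value 22) ; 0 remain.
Total value = 111.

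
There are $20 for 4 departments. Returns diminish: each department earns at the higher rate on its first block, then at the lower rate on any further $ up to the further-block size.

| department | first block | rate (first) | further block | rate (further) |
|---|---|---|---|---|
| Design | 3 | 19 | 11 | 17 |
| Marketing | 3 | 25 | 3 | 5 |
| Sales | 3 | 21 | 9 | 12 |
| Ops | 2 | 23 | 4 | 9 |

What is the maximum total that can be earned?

Treat each block as its own option and order by rate: Marketing/T1 25 > Ops/T1 23 > Sales/T1 21 > Design/T1 19 > Design/T2 17 > Sales/T2 12 > Ops/T2 9 > Marketing/T2 5.
Fill Marketing T1 block (3 at 25) ; 17 left.
Fill Ops T1 block (2 at 23) ; 15 left.
Fill Sales T1 block (3 at 21) ; 12 left.
Design T1 at 19: fill all 3 ; 9 left.
Design/T2: +9 of 11 at 17; pool empty.
Total = 25×3 + 23×2 + 21×3 + 19×3 + 17×9 = 394.

394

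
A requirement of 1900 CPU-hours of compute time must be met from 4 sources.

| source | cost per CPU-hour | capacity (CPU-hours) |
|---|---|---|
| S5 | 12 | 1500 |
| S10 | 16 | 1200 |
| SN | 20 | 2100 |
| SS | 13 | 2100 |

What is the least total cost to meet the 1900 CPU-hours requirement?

23200

Use sources in increasing cost order.
S5 at 12: take all 1500 CPU-hours ; 400 still needed.
Take 400 from SS at 13 to finish.
S10, SN: unused.
Cost = 1500×12 + 400×13 = 23200.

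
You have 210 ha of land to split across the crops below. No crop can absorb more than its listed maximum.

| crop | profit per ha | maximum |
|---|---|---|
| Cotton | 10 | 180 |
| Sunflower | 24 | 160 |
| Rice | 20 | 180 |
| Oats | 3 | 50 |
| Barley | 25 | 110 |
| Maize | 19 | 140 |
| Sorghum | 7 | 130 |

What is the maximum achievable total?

Highest profit per ha first: Barley 25 > Sunflower 24 > Rice 20 > Maize 19 > Cotton 10 > Sorghum 7 > Oats 3.
Give Barley 110 to hit its cap of 110 — 100 left.
Sunflower has room for 160 but only 100 remain, so it gets 100.
Total = 24×100 + 25×110 = 5150.

5150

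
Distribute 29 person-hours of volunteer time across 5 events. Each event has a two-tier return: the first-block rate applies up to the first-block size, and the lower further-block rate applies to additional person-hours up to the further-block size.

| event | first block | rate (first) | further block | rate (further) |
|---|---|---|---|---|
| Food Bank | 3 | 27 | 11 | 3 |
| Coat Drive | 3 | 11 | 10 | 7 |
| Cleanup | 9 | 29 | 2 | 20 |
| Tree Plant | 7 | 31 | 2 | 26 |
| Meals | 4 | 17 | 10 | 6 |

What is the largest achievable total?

741

Rank every tier by rate: Tree Plant/T1 31 > Cleanup/T1 29 > Food Bank/T1 27 > Tree Plant/T2 26 > Cleanup/T2 20 > Meals/T1 17 > Coat Drive/T1 11 > Coat Drive/T2 7 > Meals/T2 6 > Food Bank/T2 3.
Tree Plant T1 at 31: fill all 7 → 22 left.
Fill Cleanup T1 block (9 at 29) → 13 left.
Fill Food Bank T1 block (3 at 27) → 10 left.
Tree Plant T2 at 26: fill all 2 → 8 left.
Fill Cleanup T2 block (2 at 20) → 6 left.
Fill Meals T1 block (4 at 17) → 2 left.
Coat Drive T1 at 11: only 2 left, fill 2.
Total = 31×7 + 29×9 + 27×3 + 26×2 + 20×2 + 17×4 + 11×2 = 741.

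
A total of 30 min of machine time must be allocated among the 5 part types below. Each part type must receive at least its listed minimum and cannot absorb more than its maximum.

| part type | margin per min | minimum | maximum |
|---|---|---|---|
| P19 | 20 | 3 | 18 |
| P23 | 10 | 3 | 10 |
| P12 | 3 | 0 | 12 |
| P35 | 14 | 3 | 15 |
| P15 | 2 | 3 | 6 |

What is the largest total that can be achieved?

480

Meeting every minimum uses 3+3+0+3+3 = 12 min, leaving 18.
Order the part types by margin per min: P19 20 > P35 14 > P23 10 > P12 3 > P15 2.
P19 takes 15 more to reach its cap of 18 → 3 left.
P35 has room for 12 more but only 3 remain, so it gets 6.
Total = 20×18 + 10×3 + 14×6 + 2×3 = 480.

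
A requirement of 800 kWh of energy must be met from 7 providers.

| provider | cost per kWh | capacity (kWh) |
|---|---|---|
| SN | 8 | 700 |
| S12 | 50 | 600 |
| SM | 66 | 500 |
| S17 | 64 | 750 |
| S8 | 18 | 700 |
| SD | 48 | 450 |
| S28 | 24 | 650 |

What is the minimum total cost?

Use providers in increasing cost order.
Take 700 from SN at 8 → need 100 more.
S8 (18): take the remaining 100 → done.
S28, SD, S12, S17, SM: unused.
Cost = 700×8 + 100×18 = 7400.

7400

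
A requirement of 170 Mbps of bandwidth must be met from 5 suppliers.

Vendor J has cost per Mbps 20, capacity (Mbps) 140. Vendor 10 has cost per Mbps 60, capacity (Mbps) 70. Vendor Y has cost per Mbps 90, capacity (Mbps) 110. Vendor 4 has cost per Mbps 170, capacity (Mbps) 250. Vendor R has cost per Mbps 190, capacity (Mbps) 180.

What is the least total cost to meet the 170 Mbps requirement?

Cheapest first:
Vendor J (20): use full 140 ; 30 Mbps to go.
Vendor 10 at 60: take 30 of its 70 ; requirement met.
Vendor Y, Vendor 4, Vendor R: unused.
Cost = 140×20 + 30×60 = 4600.

4600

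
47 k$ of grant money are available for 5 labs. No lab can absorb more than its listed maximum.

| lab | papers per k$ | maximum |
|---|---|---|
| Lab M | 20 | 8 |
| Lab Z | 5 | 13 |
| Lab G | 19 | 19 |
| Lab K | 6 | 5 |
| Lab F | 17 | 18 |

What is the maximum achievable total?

Order the labs by papers per k$: Lab M 20 > Lab G 19 > Lab F 17 > Lab K 6 > Lab Z 5.
Give Lab M 8 to hit its cap of 8 → 39 left.
Lab G: +19 to 19 (cap) → 20 left.
Lab F takes 18 to reach its cap of 18 → 2 left.
Lab K: +2 (room for 5) → 2. Pool exhausted.
Total = 20×8 + 19×19 + 6×2 + 17×18 = 839.

839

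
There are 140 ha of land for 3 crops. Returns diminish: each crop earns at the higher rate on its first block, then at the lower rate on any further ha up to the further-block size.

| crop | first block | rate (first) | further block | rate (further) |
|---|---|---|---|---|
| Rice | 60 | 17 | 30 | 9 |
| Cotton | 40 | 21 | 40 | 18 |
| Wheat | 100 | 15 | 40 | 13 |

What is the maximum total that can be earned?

2580

Treat each block as its own option and order by rate: Cotton/tier1 21 > Cotton/tier2 18 > Rice/tier1 17 > Wheat/tier1 15 > Wheat/tier2 13 > Rice/tier2 9.
Cotton tier1 at 21: fill all 40 ; 100 left.
Fill Cotton tier2 block (40 at 18) ; 60 left.
Rice/tier1 (17): +60 ; 0 left.
Total = 21×40 + 18×40 + 17×60 = 2580.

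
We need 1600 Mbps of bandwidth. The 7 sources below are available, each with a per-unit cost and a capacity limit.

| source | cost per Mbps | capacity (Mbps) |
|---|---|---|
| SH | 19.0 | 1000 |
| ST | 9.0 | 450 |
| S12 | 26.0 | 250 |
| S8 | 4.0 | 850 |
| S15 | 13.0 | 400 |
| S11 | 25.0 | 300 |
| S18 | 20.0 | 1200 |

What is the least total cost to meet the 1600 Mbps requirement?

11350

Fill from the cheapest source first.
Take 850 from S8 at 4.0 — need 750 more.
ST (9.0): use full 450 — 300 Mbps to go.
S15 (13.0): take the remaining 300 — done.
SH, S18, S11, S12: unused.
Cost = 850×4.0 + 450×9.0 + 300×13.0 = 11350.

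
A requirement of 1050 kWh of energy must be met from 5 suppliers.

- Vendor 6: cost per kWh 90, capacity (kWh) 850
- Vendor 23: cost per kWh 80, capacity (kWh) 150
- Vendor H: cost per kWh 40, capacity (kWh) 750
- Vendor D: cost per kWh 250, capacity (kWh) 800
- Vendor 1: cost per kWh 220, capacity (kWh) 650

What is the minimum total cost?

55500

Fill from the cheapest supplier first.
Vendor H (40): use full 750 ; 300 kWh to go.
Take 150 from Vendor 23 at 80 ; need 150 more.
Vendor 6 (90): take the remaining 150 ; done.
Vendor 1, Vendor D: unused.
Cost = 750×40 + 150×80 + 150×90 = 55500.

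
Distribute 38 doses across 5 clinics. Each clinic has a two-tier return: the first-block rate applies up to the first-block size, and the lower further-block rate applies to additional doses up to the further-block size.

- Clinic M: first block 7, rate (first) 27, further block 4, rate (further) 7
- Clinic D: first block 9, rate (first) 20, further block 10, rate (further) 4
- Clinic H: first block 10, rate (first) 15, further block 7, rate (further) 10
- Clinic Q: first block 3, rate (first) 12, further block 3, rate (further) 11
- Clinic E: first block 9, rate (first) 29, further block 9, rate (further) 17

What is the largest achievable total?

843

Order all 10 blocks by rate: Clinic E/tier1 29 > Clinic M/tier1 27 > Clinic D/tier1 20 > Clinic E/tier2 17 > Clinic H/tier1 15 > Clinic Q/tier1 12 > Clinic Q/tier2 11 > Clinic H/tier2 10 > Clinic M/tier2 7 > Clinic D/tier2 4.
Clinic E/tier1 (29): +9 → 29 left.
Clinic M/tier1 (27): +7 → 22 left.
Clinic D tier1 at 20: fill all 9 → 13 left.
Clinic E tier2 at 17: fill all 9 → 4 left.
Clinic H/tier1: +4 of 10 at 15; pool empty.
Total = 29×9 + 27×7 + 20×9 + 17×9 + 15×4 = 843.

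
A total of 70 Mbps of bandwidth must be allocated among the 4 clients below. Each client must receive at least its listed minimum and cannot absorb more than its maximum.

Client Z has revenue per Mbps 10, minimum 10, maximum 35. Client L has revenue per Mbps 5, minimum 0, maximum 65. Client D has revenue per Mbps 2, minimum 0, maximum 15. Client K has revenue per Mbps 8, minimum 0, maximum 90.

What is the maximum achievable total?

630

Meeting every minimum uses 10+0+0+0 = 10 Mbps, leaving 60.
Highest revenue per Mbps first: Client Z 10 > Client K 8 > Client L 5 > Client D 2.
Client Z takes 25 more to reach its cap of 35 → 35 left.
Only 35 left; Client K takes them to reach 35.
Total = 10×35 + 8×35 = 630.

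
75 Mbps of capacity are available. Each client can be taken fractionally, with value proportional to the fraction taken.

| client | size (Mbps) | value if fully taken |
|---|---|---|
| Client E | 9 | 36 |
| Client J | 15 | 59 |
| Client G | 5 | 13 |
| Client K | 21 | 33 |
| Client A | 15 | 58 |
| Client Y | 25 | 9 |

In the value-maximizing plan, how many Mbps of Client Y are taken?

10

Rank by value-to-size ratio: Client E 36/9≈4, Client J 59/15≈3.93, Client A 58/15≈3.87, Client G 13/5≈2.6, Client K 33/21≈1.57, Client Y 9/25≈0.36.
Take all of Client E (9 Mbps, value 36) ; 66 Mbps left.
All 15 Mbps of Client J fit (value 59) ; 51 remain.
All 15 Mbps of Client A fit (value 58) ; 36 remain.
Client G: take in full, 5 Mbps for value 13 ; 31 left.
Client K: take in full, 21 Mbps for value 33 ; 10 left.
10 Mbps left: a 10/25 share of Client Y gives 9×10/25 = 3.6.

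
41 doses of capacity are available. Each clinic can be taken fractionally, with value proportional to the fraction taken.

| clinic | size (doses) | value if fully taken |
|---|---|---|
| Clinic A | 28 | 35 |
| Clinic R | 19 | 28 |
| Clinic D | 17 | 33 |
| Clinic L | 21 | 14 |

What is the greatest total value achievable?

Rank by value-to-size ratio: Clinic D 33/17≈1.94, Clinic R 28/19≈1.47, Clinic A 35/28≈1.25, Clinic L 14/21≈0.667.
Take all of Clinic D (17 doses, value 33) → 24 doses left.
Clinic R: take in full, 19 doses for value 28 → 5 left.
Fill the last 5 doses with part of Clinic A: 5/28 of it earns 6.25.
Total value = 67.25.

67.25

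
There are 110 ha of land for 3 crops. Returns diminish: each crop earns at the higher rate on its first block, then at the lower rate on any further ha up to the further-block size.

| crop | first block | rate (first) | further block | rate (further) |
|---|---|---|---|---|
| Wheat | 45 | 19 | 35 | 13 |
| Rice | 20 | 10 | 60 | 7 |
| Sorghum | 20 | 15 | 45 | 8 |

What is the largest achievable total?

1710

Treat each block as its own option and order by rate: Wheat/tier1 19 > Sorghum/tier1 15 > Wheat/tier2 13 > Rice/tier1 10 > Sorghum/tier2 8 > Rice/tier2 7.
Wheat/tier1 (19): +45 ; 65 left.
Sorghum/tier1 (15): +20 ; 45 left.
Wheat tier2 at 13: fill all 35 ; 10 left.
10 remain; put them into Rice tier1 at 10.
Total = 19×45 + 15×20 + 13×35 + 10×10 = 1710.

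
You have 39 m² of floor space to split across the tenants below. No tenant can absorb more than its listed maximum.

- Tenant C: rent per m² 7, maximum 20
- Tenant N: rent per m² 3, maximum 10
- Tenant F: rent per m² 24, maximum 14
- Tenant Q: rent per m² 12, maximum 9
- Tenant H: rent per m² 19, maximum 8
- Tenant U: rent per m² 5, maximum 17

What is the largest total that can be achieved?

Highest rent per m² first: Tenant F 24 > Tenant H 19 > Tenant Q 12 > Tenant C 7 > Tenant U 5 > Tenant N 3.
Give Tenant F 14 to hit its cap of 14 → 25 left.
Give Tenant H 8 to hit its cap of 8 → 17 left.
Tenant Q: +9 to 9 (cap) → 8 left.
Tenant C has room for 20 but only 8 remain, so it gets 8.
Total = 7×8 + 24×14 + 12×9 + 19×8 = 652.

652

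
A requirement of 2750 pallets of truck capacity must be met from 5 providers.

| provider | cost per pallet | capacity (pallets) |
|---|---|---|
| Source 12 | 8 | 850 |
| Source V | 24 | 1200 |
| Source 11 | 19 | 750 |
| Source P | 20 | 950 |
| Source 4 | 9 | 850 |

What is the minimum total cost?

34700

Cheapest first:
Take 850 from Source 12 at 8 → need 1900 more.
Source 4 (9): use full 850 → 1050 pallets to go.
Take 750 from Source 11 at 19 → need 300 more.
Source P (20): take the remaining 300 → done.
Source V: unused.
Cost = 850×8 + 850×9 + 750×19 + 300×20 = 34700.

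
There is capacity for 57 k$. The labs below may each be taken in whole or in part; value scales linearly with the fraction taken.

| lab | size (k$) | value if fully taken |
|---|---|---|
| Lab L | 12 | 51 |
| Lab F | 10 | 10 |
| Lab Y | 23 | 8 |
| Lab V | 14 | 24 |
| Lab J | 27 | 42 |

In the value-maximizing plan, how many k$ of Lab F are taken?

4

Best value per unit of size first: Lab L 51/12≈4.25, Lab V 24/14≈1.71, Lab J 42/27≈1.56, Lab F 10/10≈1, Lab Y 8/23≈0.348.
Lab L: take in full, 12 k$ for value 51 ; 45 left.
All 14 k$ of Lab V fit (value 24) ; 31 remain.
All 27 k$ of Lab J fit (value 42) ; 4 remain.
Only 4 k$ remain; take 4/10 of Lab F for value 10×4/10 = 4.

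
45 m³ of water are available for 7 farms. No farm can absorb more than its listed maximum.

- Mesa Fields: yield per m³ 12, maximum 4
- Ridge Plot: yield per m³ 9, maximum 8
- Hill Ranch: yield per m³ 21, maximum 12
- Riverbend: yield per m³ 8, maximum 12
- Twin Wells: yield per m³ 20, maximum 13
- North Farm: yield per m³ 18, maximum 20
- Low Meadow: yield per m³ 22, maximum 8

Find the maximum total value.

904

Highest yield per m³ first: Low Meadow 22 > Hill Ranch 21 > Twin Wells 20 > North Farm 18 > Mesa Fields 12 > Ridge Plot 9 > Riverbend 8.
Low Meadow: +8 to 8 (cap) → 37 left.
Hill Ranch takes 12 to reach its cap of 12 → 25 left.
Twin Wells: +13 to 13 (cap) → 12 left.
North Farm: +12 (room for 20) → 12. Pool exhausted.
Total = 21×12 + 20×13 + 18×12 + 22×8 = 904.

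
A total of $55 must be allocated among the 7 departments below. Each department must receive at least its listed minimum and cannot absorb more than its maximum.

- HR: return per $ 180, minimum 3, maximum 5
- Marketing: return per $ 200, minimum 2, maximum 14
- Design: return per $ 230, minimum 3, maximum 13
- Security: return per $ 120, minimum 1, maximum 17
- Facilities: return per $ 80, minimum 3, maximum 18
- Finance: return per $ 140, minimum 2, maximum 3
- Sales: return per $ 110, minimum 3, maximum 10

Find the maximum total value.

9360

Meeting every minimum uses 3+2+3+1+3+2+3 = 17 $, leaving 38.
Order the departments by return per $: Design 230 > Marketing 200 > HR 180 > Finance 140 > Security 120 > Sales 110 > Facilities 80.
Give Design 10 more to hit its cap of 13 — 28 left.
Marketing takes 12 more to reach its cap of 14 — 16 left.
HR takes 2 more to reach its cap of 5 — 14 left.
Finance takes 1 more to reach its cap of 3 — 13 left.
Only 13 left; Security takes them to reach 14.
Total = 180×5 + 200×14 + 230×13 + 120×14 + 80×3 + 140×3 + 110×3 = 9360.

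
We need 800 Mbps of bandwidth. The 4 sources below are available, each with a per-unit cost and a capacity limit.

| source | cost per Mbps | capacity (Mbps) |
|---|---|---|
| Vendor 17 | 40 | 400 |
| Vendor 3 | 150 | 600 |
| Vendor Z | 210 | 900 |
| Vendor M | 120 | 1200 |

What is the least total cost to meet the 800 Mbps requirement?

Use sources in increasing cost order.
Vendor 17 (40): use full 400 → 400 Mbps to go.
Vendor M (120): take the remaining 400 → done.
Vendor 3, Vendor Z: unused.
Cost = 400×40 + 400×120 = 64000.

64000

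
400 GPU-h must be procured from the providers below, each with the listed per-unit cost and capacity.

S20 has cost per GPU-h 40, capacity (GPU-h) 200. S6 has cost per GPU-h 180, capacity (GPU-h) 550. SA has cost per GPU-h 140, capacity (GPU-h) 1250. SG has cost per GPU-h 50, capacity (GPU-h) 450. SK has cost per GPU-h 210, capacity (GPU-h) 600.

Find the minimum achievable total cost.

Use providers in increasing cost order.
S20 (40): use full 200 ; 200 GPU-h to go.
SG at 50: take 200 of its 450 ; requirement met.
SA, S6, SK: unused.
Cost = 200×40 + 200×50 = 18000.

18000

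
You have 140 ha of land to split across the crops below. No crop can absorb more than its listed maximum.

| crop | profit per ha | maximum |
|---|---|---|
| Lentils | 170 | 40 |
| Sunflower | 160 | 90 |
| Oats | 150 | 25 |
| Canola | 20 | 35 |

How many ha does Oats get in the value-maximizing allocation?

10

Order the crops by profit per ha: Lentils 170 > Sunflower 160 > Oats 150 > Canola 20.
Lentils takes 40 to reach its cap of 40 → 100 left.
Give Sunflower 90 to hit its cap of 90 → 10 left.
Only 10 left; Oats takes them to reach 10.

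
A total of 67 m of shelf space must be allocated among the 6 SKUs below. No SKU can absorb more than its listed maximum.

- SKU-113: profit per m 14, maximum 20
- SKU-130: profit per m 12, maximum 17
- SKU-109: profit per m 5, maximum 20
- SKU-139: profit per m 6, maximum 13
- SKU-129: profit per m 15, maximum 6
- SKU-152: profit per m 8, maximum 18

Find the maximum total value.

754

Rank by profit per m: SKU-129 15 > SKU-113 14 > SKU-130 12 > SKU-152 8 > SKU-139 6 > SKU-109 5.
SKU-129 takes 6 to reach its cap of 6 ; 61 left.
SKU-113: +20 to 20 (cap) ; 41 left.
SKU-130 takes 17 to reach its cap of 17 ; 24 left.
SKU-152: +18 to 18 (cap) ; 6 left.
Only 6 left; SKU-139 takes them to reach 6.
Total = 14×20 + 12×17 + 6×6 + 15×6 + 8×18 = 754.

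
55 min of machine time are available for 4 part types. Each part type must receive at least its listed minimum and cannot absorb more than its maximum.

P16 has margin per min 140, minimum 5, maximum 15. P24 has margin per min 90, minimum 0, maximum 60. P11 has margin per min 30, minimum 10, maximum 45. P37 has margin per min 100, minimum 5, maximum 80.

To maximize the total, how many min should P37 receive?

30

Meeting every minimum uses 5+0+10+5 = 20 min, leaving 35.
Highest margin per min first: P16 140 > P37 100 > P24 90 > P11 30.
Give P16 10 more to hit its cap of 15 — 25 left.
P37: +25 (room for 75) → 30. Pool exhausted.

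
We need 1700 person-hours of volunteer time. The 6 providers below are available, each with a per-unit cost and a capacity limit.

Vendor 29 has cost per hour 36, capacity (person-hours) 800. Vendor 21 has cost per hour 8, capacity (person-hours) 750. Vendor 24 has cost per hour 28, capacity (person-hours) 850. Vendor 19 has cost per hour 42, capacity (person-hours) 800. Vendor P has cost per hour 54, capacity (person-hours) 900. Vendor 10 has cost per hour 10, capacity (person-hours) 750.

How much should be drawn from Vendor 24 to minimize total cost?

200

Cheapest first:
Vendor 21 (8): use full 750 ; 950 person-hours to go.
Take 750 from Vendor 10 at 10 ; need 200 more.
Vendor 24 at 28: take 200 of its 850 ; requirement met.
Vendor 29, Vendor 19, Vendor P: unused.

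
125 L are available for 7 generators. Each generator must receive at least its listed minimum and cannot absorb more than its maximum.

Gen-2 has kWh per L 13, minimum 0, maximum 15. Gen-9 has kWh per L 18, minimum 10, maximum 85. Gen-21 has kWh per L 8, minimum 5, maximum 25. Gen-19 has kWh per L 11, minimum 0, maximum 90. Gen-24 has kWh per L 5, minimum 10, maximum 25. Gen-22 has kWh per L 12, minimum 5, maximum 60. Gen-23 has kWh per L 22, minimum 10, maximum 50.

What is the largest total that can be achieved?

2240

Meeting every minimum uses 0+10+5+0+10+5+10 = 40 L, leaving 85.
Order the generators by kWh per L: Gen-23 22 > Gen-9 18 > Gen-2 13 > Gen-22 12 > Gen-19 11 > Gen-21 8 > Gen-24 5.
Gen-23: +40 to 50 (cap) — 45 left.
Gen-9: +45 (room for 75) → 55. Pool exhausted.
Total = 18×55 + 8×5 + 5×10 + 12×5 + 22×50 = 2240.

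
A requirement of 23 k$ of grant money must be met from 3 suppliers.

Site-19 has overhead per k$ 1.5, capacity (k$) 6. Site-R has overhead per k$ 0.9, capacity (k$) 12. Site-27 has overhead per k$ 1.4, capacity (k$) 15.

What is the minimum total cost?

26.2

Cheapest first:
Site-R at 0.9: take all 12 k$ → 11 still needed.
Site-27 (1.4): take the remaining 11 → done.
Site-19: unused.
Cost = 12×0.9 + 11×1.4 = 26.2.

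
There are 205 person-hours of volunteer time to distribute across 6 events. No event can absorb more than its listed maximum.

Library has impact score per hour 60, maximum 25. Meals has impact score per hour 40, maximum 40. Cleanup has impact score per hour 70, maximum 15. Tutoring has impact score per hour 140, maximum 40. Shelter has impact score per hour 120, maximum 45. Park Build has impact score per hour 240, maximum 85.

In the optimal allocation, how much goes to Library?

Rank by impact score per hour: Park Build 240 > Tutoring 140 > Shelter 120 > Cleanup 70 > Library 60 > Meals 40.
Park Build takes 85 to reach its cap of 85 — 120 left.
Tutoring: +40 to 40 (cap) — 80 left.
Shelter takes 45 to reach its cap of 45 — 35 left.
Give Cleanup 15 to hit its cap of 15 — 20 left.
Library: +20 (room for 25) → 20. Pool exhausted.

20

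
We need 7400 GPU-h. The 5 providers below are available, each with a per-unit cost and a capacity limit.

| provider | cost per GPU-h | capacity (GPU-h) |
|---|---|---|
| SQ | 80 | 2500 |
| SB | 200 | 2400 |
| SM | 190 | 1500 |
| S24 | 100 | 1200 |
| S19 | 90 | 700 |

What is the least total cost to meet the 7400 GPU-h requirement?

Fill from the cheapest provider first.
SQ (80): use full 2500 — 4900 GPU-h to go.
S19 (90): use full 700 — 4200 GPU-h to go.
Take 1200 from S24 at 100 — need 3000 more.
Take 1500 from SM at 190 — need 1500 more.
SB at 200: take 1500 of its 2400 — requirement met.
Cost = 2500×80 + 700×90 + 1200×100 + 1500×190 + 1500×200 = 968000.

968000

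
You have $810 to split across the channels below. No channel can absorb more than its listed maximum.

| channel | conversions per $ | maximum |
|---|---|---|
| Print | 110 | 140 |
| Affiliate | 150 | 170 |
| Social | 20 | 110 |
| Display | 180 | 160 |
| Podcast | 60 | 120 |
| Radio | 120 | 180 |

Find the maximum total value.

99300

Rank by conversions per $: Display 180 > Affiliate 150 > Radio 120 > Print 110 > Podcast 60 > Social 20.
Display: +160 to 160 (cap) — 650 left.
Affiliate: +170 to 170 (cap) — 480 left.
Give Radio 180 to hit its cap of 180 — 300 left.
Give Print 140 to hit its cap of 140 — 160 left.
Give Podcast 120 to hit its cap of 120 — 40 left.
Social has room for 110 but only 40 remain, so it gets 40.
Total = 110×140 + 150×170 + 20×40 + 180×160 + 60×120 + 120×180 = 99300.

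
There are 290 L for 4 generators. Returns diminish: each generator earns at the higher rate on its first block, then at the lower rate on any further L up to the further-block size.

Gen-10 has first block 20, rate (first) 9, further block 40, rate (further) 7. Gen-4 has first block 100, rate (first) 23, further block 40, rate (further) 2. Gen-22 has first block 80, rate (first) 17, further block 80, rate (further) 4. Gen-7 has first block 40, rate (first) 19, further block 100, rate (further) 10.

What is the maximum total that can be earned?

Order all 8 blocks by rate: Gen-4/T1 23 > Gen-7/T1 19 > Gen-22/T1 17 > Gen-7/T2 10 > Gen-10/T1 9 > Gen-10/T2 7 > Gen-22/T2 4 > Gen-4/T2 2.
Gen-4/T1 (23): +100 — 190 left.
Gen-7 T1 at 19: fill all 40 — 150 left.
Gen-22 T1 at 17: fill all 80 — 70 left.
Gen-7/T2: +70 of 100 at 10; pool empty.
Total = 23×100 + 19×40 + 17×80 + 10×70 = 5120.

5120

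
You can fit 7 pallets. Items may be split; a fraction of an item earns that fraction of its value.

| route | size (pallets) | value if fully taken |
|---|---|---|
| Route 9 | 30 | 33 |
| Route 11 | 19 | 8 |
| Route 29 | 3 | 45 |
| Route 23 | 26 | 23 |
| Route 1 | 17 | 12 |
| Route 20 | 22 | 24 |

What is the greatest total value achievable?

49.4

Rank by value-to-size ratio: Route 29 45/3≈15, Route 9 33/30≈1.1, Route 20 24/22≈1.09, Route 23 23/26≈0.885, Route 1 12/17≈0.706, Route 11 8/19≈0.421.
Route 29: take in full, 3 pallets for value 45 → 4 left.
Only 4 pallets remain; take 4/30 of Route 9 for value 33×4/30 = 4.4.
Total value = 49.4.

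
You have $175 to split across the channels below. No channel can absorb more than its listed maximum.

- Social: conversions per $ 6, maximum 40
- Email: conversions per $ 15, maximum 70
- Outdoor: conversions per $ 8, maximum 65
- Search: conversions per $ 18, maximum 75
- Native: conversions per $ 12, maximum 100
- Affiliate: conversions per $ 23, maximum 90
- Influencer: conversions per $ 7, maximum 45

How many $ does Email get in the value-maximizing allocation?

10

Order the channels by conversions per $: Affiliate 23 > Search 18 > Email 15 > Native 12 > Outdoor 8 > Influencer 7 > Social 6.
Give Affiliate 90 to hit its cap of 90 — 85 left.
Search takes 75 to reach its cap of 75 — 10 left.
Email: +10 (room for 70) → 10. Pool exhausted.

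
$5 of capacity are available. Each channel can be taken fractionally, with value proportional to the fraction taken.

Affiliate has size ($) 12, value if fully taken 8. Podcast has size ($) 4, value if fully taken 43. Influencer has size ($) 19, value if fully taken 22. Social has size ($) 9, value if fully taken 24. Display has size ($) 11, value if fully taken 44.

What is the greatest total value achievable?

47

Rank by value-to-size ratio: Podcast 43/4≈10.8, Display 44/11≈4, Social 24/9≈2.67, Influencer 22/19≈1.16, Affiliate 8/12≈0.667.
All 4 $ of Podcast fit (value 43) ; 1 remain.
1 $ left: a 1/11 share of Display gives 44×1/11 = 4.
Total value = 47.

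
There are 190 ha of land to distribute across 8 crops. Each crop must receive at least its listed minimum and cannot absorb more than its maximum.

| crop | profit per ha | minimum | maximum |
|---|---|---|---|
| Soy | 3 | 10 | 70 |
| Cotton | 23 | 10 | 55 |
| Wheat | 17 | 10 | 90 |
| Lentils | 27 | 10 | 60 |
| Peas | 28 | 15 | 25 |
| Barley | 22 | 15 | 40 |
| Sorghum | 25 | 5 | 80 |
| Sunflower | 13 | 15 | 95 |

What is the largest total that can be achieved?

Meeting every minimum uses 10+10+10+10+15+15+5+15 = 90 ha, leaving 100.
Highest profit per ha first: Peas 28 > Lentils 27 > Sorghum 25 > Cotton 23 > Barley 22 > Wheat 17 > Sunflower 13 > Soy 3.
Give Peas 10 more to hit its cap of 25 ; 90 left.
Lentils: +50 to 60 (cap) ; 40 left.
Only 40 left; Sorghum takes them to reach 45.
Total = 3×10 + 23×10 + 17×10 + 27×60 + 28×25 + 22×15 + 25×45 + 13×15 = 4400.

4400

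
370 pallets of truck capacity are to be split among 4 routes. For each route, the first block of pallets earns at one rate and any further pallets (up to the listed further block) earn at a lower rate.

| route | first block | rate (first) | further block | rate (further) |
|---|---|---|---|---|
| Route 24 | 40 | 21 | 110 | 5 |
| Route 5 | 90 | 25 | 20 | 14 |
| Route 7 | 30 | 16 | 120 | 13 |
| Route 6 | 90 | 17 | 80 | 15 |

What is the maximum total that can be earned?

Order all 8 blocks by rate: Route 5/T1 25 > Route 24/T1 21 > Route 6/T1 17 > Route 7/T1 16 > Route 6/T2 15 > Route 5/T2 14 > Route 7/T2 13 > Route 24/T2 5.
Route 5 T1 at 25: fill all 90 — 280 left.
Route 24/T1 (21): +40 — 240 left.
Fill Route 6 T1 block (90 at 17) — 150 left.
Route 7/T1 (16): +30 — 120 left.
Fill Route 6 T2 block (80 at 15) — 40 left.
Route 5/T2 (14): +20 — 20 left.
Route 7/T2: +20 of 120 at 13; pool empty.
Total = 25×90 + 21×40 + 17×90 + 16×30 + 15×80 + 14×20 + 13×20 = 6840.

6840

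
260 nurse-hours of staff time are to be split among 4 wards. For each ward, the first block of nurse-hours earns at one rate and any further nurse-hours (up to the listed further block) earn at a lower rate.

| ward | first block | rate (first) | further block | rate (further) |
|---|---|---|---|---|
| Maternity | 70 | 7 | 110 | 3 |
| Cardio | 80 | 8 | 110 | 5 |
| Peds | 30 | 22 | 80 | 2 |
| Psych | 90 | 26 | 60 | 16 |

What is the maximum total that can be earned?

Order all 8 blocks by rate: Psych/tier1 26 > Peds/tier1 22 > Psych/tier2 16 > Cardio/tier1 8 > Maternity/tier1 7 > Cardio/tier2 5 > Maternity/tier2 3 > Peds/tier2 2.
Psych tier1 at 26: fill all 90 — 170 left.
Fill Peds tier1 block (30 at 22) — 140 left.
Psych tier2 at 16: fill all 60 — 80 left.
Cardio tier1 at 8: fill all 80 — 0 left.
Total = 26×90 + 22×30 + 16×60 + 8×80 = 4600.

4600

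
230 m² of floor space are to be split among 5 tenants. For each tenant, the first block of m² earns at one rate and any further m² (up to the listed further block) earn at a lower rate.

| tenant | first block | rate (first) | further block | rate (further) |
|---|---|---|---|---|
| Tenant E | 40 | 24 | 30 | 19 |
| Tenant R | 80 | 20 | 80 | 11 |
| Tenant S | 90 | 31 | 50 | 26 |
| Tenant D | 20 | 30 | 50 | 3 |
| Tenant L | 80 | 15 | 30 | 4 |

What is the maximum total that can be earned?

6250

Treat each block as its own option and order by rate: Tenant S/T1 31 > Tenant D/T1 30 > Tenant S/T2 26 > Tenant E/T1 24 > Tenant R/T1 20 > Tenant E/T2 19 > Tenant L/T1 15 > Tenant R/T2 11 > Tenant L/T2 4 > Tenant D/T2 3.
Tenant S T1 at 31: fill all 90 → 140 left.
Tenant D/T1 (30): +20 → 120 left.
Tenant S T2 at 26: fill all 50 → 70 left.
Tenant E T1 at 24: fill all 40 → 30 left.
30 remain; put them into Tenant R T1 at 20.
Total = 31×90 + 30×20 + 26×50 + 24×40 + 20×30 = 6250.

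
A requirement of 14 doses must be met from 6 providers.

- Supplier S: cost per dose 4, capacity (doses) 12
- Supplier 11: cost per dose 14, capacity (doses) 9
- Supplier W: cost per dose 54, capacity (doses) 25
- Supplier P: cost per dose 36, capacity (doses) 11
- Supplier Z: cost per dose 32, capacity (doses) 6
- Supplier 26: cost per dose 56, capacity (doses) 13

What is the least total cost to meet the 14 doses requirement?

76

Fill from the cheapest provider first.
Supplier S at 4: take all 12 doses — 2 still needed.
Supplier 11 at 14: take 2 of its 9 — requirement met.
Supplier Z, Supplier P, Supplier W, Supplier 26: unused.
Cost = 12×4 + 2×14 = 76.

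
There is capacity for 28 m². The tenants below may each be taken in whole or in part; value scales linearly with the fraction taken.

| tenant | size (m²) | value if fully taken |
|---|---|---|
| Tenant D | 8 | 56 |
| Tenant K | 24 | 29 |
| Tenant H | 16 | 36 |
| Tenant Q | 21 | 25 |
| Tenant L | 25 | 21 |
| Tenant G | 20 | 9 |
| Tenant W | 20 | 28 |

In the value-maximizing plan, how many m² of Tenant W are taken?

Sort by value density: Tenant D 56/8≈7, Tenant H 36/16≈2.25, Tenant W 28/20≈1.4, Tenant K 29/24≈1.21, Tenant Q 25/21≈1.19, Tenant L 21/25≈0.84, Tenant G 9/20≈0.45.
Take all of Tenant D (8 m², value 56) — 20 m² left.
Tenant H: take in full, 16 m² for value 36 — 4 left.
4 m² left: a 4/20 share of Tenant W gives 28×4/20 = 5.6.

4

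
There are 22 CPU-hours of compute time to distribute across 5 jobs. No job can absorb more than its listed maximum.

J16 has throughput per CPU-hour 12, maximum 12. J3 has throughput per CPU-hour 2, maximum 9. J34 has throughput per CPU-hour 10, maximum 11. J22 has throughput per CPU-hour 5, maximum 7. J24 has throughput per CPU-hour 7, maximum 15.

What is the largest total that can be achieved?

Rank by throughput per CPU-hour: J16 12 > J34 10 > J24 7 > J22 5 > J3 2.
Give J16 12 to hit its cap of 12 — 10 left.
Only 10 left; J34 takes them to reach 10.
Total = 12×12 + 10×10 = 244.

244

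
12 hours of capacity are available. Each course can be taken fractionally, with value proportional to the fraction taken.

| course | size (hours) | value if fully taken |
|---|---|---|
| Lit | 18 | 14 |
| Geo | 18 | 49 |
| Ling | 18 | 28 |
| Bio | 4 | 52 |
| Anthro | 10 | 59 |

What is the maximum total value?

Rank by value-to-size ratio: Bio 52/4≈13, Anthro 59/10≈5.9, Geo 49/18≈2.72, Ling 28/18≈1.56, Lit 14/18≈0.778.
Take all of Bio (4 hours, value 52) — 8 hours left.
Fill the last 8 hours with part of Anthro: 8/10 of it earns 47.2.
Total value = 99.2.

99.2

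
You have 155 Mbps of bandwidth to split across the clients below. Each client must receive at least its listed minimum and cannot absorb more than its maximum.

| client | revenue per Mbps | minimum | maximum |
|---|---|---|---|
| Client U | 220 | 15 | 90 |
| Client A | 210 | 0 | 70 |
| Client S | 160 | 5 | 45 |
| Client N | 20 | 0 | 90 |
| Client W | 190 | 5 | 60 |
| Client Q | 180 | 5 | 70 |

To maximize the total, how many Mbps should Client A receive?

50

Meeting every minimum uses 15+0+5+0+5+5 = 30 Mbps, leaving 125.
Order the clients by revenue per Mbps: Client U 220 > Client A 210 > Client W 190 > Client Q 180 > Client S 160 > Client N 20.
Client U takes 75 more to reach its cap of 90 ; 50 left.
Only 50 left; Client A takes them to reach 50.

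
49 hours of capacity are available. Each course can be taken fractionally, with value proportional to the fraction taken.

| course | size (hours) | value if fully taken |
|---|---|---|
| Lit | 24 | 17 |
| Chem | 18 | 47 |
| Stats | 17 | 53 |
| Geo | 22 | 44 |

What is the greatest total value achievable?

Rank by value-to-size ratio: Stats 53/17≈3.12, Chem 47/18≈2.61, Geo 44/22≈2, Lit 17/24≈0.708.
All 17 hours of Stats fit (value 53) — 32 remain.
All 18 hours of Chem fit (value 47) — 14 remain.
Only 14 hours remain; take 14/22 of Geo for value 44×14/22 = 28.
Total value = 128.

128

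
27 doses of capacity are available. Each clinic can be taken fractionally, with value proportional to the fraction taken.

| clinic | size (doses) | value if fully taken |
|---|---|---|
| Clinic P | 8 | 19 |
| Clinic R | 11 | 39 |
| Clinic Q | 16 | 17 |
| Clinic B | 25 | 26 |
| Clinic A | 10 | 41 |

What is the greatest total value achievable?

Sort by value density: Clinic A 41/10≈4.1, Clinic R 39/11≈3.55, Clinic P 19/8≈2.38, Clinic Q 17/16≈1.06, Clinic B 26/25≈1.04.
All 10 doses of Clinic A fit (value 41) ; 17 remain.
All 11 doses of Clinic R fit (value 39) ; 6 remain.
Only 6 doses remain; take 6/8 of Clinic P for value 19×6/8 = 14.25.
Total value = 94.25.

94.25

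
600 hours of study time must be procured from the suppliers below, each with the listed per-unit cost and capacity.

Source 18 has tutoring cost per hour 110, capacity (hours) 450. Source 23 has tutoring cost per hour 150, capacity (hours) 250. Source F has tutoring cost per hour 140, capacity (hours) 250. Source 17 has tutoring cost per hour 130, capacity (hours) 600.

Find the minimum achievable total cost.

Use suppliers in increasing cost order.
Source 18 (110): use full 450 — 150 hours to go.
Source 17 (130): take the remaining 150 — done.
Source F, Source 23: unused.
Cost = 450×110 + 150×130 = 69000.

69000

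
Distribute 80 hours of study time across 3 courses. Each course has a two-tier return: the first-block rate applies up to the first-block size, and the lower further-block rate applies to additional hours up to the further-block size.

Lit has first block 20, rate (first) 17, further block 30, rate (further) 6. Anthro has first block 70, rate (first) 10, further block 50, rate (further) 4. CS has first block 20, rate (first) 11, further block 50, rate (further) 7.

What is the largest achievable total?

960

Treat each block as its own option and order by rate: Lit/T1 17 > CS/T1 11 > Anthro/T1 10 > CS/T2 7 > Lit/T2 6 > Anthro/T2 4.
Lit T1 at 17: fill all 20 → 60 left.
Fill CS T1 block (20 at 11) → 40 left.
Anthro/T1: +40 of 70 at 10; pool empty.
Total = 17×20 + 11×20 + 10×40 = 960.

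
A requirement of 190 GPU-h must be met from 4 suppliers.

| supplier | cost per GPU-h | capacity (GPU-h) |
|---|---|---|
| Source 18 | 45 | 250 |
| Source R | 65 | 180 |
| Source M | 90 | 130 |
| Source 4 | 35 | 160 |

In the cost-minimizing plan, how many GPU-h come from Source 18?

Use suppliers in increasing cost order.
Take 160 from Source 4 at 35 — need 30 more.
Source 18 at 45: take 30 of its 250 — requirement met.
Source R, Source M: unused.

30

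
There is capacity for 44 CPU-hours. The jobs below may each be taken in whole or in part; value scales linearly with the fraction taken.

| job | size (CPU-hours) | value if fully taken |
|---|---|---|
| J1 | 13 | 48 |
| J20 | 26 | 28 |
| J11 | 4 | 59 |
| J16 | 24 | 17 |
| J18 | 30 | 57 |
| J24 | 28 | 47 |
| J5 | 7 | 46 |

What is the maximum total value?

Sort by value density: J11 59/4≈14.8, J5 46/7≈6.57, J1 48/13≈3.69, J18 57/30≈1.9, J24 47/28≈1.68, J20 28/26≈1.08, J16 17/24≈0.708.
Take all of J11 (4 CPU-hours, value 59) — 40 CPU-hours left.
J5: take in full, 7 CPU-hours for value 46 — 33 left.
Take all of J1 (13 CPU-hours, value 48) — 20 CPU-hours left.
Only 20 CPU-hours remain; take 20/30 of J18 for value 57×20/30 = 38.
Total value = 191.

191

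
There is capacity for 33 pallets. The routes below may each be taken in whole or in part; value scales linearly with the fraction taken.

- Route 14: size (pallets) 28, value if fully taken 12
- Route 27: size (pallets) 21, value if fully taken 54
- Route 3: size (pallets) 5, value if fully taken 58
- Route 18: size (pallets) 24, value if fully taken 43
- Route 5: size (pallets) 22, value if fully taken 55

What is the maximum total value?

129.5

Sort by value density: Route 3 58/5≈11.6, Route 27 54/21≈2.57, Route 5 55/22≈2.5, Route 18 43/24≈1.79, Route 14 12/28≈0.429.
Take all of Route 3 (5 pallets, value 58) ; 28 pallets left.
Take all of Route 27 (21 pallets, value 54) ; 7 pallets left.
Fill the last 7 pallets with part of Route 5: 7/22 of it earns 17.5.
Total value = 129.5.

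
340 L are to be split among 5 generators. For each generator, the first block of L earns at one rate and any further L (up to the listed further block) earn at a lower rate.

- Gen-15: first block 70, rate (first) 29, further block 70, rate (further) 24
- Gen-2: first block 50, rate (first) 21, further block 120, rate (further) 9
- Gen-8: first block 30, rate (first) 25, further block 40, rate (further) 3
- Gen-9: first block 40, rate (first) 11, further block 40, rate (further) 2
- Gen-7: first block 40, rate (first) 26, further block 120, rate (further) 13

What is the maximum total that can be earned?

Treat each block as its own option and order by rate: Gen-15/tier1 29 > Gen-7/tier1 26 > Gen-8/tier1 25 > Gen-15/tier2 24 > Gen-2/tier1 21 > Gen-7/tier2 13 > Gen-9/tier1 11 > Gen-2/tier2 9 > Gen-8/tier2 3 > Gen-9/tier2 2.
Gen-15 tier1 at 29: fill all 70 → 270 left.
Gen-7/tier1 (26): +40 → 230 left.
Gen-8/tier1 (25): +30 → 200 left.
Fill Gen-15 tier2 block (70 at 24) → 130 left.
Fill Gen-2 tier1 block (50 at 21) → 80 left.
Gen-7 tier2 at 13: only 80 left, fill 80.
Total = 29×70 + 26×40 + 25×30 + 24×70 + 21×50 + 13×80 = 7590.

7590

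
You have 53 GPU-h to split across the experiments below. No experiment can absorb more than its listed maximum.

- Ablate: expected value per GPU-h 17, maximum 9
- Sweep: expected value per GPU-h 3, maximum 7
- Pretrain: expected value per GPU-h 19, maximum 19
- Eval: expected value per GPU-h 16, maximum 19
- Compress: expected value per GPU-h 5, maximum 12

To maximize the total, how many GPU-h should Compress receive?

Highest expected value per GPU-h first: Pretrain 19 > Ablate 17 > Eval 16 > Compress 5 > Sweep 3.
Pretrain takes 19 to reach its cap of 19 ; 34 left.
Ablate takes 9 to reach its cap of 9 ; 25 left.
Eval takes 19 to reach its cap of 19 ; 6 left.
Compress has room for 12 but only 6 remain, so it gets 6.

6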